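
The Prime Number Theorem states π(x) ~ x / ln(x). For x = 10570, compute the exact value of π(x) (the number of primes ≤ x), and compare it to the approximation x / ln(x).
π(10570) = 1290;  x/ln(x) ≈ 1140.76;  relative error ≈ 11.57%.

Directly count primes up to 10570: π(10570) = 1290. The PNT approximation gives 10570/ln(10570) ≈ 10570/9.26578 ≈ 1140.76. Relative error (π(x) − x/ln(x)) / π(x) ≈ 11.57%; the approximation is known to undercount slightly (Li(x) is a better estimate).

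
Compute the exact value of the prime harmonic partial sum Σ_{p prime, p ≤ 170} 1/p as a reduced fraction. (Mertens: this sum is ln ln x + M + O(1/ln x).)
Σ 1/p = 1840793455149223796977553240989608507934961889604586193282330007699/962947420735983927056946215901134429196419130606213075415963491270

π(170) = 39, so the primes ≤ 170 are [2, 3, 5, 7, 11, 13, 17, 19, 23, 29, 31, 37, 41, 43, 47, 53, 59, 61, 67, 71, 73, 79, 83, 89, 97, 101, 103, 107, 109, 113, 127, 131, 137, 139, 149, 151, 157, 163, 167]. Summing 1/p over these primes: 1840793455149223796977553240989608507934961889604586193282330007699/962947420735983927056946215901134429196419130606213075415963491270 ≈ 1.9116. Mertens estimate ln ln(170) + 0.2615 ≈ 1.8977.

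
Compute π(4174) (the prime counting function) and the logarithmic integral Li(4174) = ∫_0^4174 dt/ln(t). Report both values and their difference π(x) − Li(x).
π(4174) = 573;  Li(4174) ≈ 586.29;  π(x) − Li(x) ≈ -13.29.

Direct count of primes ≤ 4174 gives π(4174) = 573. Numerical evaluation of the logarithmic integral gives Li(4174) ≈ 586.29. The difference π(x) − Li(x) ≈ -13.29 is typically negative for small/moderate x (Li(x) overestimates), though Littlewood's theorem shows this sign changes infinitely often.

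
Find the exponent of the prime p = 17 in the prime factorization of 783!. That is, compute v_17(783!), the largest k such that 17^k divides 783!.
v_17(783!) = 48

Legendre's formula: v_p(n!) = Σ_{k ≥ 1} ⌊n / p^k⌋. For p = 17, n = 783, the terms are:
  ⌊783/17^1⌋ = ⌊783/17⌋ = 46
  ⌊783/17^2⌋ = ⌊783/289⌋ = 2
(the next term ⌊783/17^3⌋ = 0, terminating the sum). Summing: v_17(783!) = 46 + 2 = 48.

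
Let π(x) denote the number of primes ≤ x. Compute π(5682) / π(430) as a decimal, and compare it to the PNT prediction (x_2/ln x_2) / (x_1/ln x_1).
π(5682)/π(430) = 747/82 ≈ 9.1098;  PNT prediction ≈ 9.2685.

π(430) = 82 and π(5682) = 747, so π(5682)/π(430) ≈ 9.1098. The PNT-predicted ratio is (5682/ln(5682)) / (430/ln(430)) ≈ 9.2685. The two agree to within a few percent, as expected.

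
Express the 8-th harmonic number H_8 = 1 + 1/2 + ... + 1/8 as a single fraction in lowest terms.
H_8 = 761/280

Direct summation: H_8 = 1 + 1/2 + ... + 1/8. The least common denominator is lcm(1, ..., 8) = 840; over this denominator the numerator is 840 + 420 + 280 + 210 + 168 + 140 + 120 + 105 = 2283, so H_8 = 2283/840; reducing by gcd(2283, 840) = 3 gives 761/280 ≈ 2.71786. (The PNT-adjacent estimate ln(8) + γ ≈ 2.65666 matches within O(1/n).)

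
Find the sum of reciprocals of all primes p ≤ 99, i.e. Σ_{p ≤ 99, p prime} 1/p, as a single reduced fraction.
Σ 1/p = 4156517583588203716343221884611037839/2305567963945518424753102147331756070

π(99) = 25, so the primes ≤ 99 are [2, 3, 5, 7, 11, 13, 17, 19, 23, 29, 31, 37, 41, 43, 47, 53, 59, 61, 67, 71, 73, 79, 83, 89, 97]. Summing 1/p over these primes: 4156517583588203716343221884611037839/2305567963945518424753102147331756070 ≈ 1.8028. Mertens estimate ln ln(99) + 0.2615 ≈ 1.7865.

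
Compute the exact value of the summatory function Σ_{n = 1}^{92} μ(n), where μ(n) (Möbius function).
Σ_{n ≤ 92} μ(n) = -1

Compute μ(n) for each 1 ≤ n ≤ 92: μ(1) = 1, μ(2) = -1, μ(3) = -1, μ(4) = 0, μ(5) = -1, μ(6) = 1, μ(7) = -1, μ(8) = 0, μ(9) = 0, μ(10) = 1, μ(11) = -1, μ(12) = 0, μ(13) = -1, μ(14) = 1, μ(15) = 1, μ(16) = 0, μ(17) = -1, μ(18) = 0, μ(19) = -1, μ(20) = 0, μ(21) = 1, μ(22) = 1, μ(23) = -1, μ(24) = 0, μ(25) = 0, μ(26) = 1, μ(27) = 0, μ(28) = 0, μ(29) = -1, μ(30) = -1, μ(31) = -1, μ(32) = 0, μ(33) = 1, μ(34) = 1, μ(35) = 1, μ(36) = 0, μ(37) = -1, μ(38) = 1, μ(39) = 1, μ(40) = 0, μ(41) = -1, μ(42) = -1, μ(43) = -1, μ(44) = 0, μ(45) = 0, μ(46) = 1, μ(47) = -1, μ(48) = 0, μ(49) = 0, μ(50) = 0, μ(51) = 1, μ(52) = 0, μ(53) = -1, μ(54) = 0, μ(55) = 1, μ(56) = 0, μ(57) = 1, μ(58) = 1, μ(59) = -1, μ(60) = 0, μ(61) = -1, μ(62) = 1, μ(63) = 0, μ(64) = 0, μ(65) = 1, μ(66) = -1, μ(67) = -1, μ(68) = 0, μ(69) = 1, μ(70) = -1, μ(71) = -1, μ(72) = 0, μ(73) = -1, μ(74) = 1, μ(75) = 0, μ(76) = 0, μ(77) = 1, μ(78) = -1, μ(79) = -1, μ(80) = 0, μ(81) = 0, μ(82) = 1, μ(83) = -1, μ(84) = 0, μ(85) = 1, μ(86) = 1, μ(87) = 1, μ(88) = 0, μ(89) = -1, μ(90) = 0, μ(91) = 1, μ(92) = 0. Summing all 92 values: -1. (Mertens function M(x) = Σ_{n ≤ x} μ(n); on average M(x) should be small (PNT ⟺ M(x) = o(x)).)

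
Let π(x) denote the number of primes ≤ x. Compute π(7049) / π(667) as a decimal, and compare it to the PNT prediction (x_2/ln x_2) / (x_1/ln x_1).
π(7049)/π(667) = 906/121 ≈ 7.4876;  PNT prediction ≈ 7.7560.

π(667) = 121 and π(7049) = 906, so π(7049)/π(667) ≈ 7.4876. The PNT-predicted ratio is (7049/ln(7049)) / (667/ln(667)) ≈ 7.7560. The two agree to within a few percent, as expected.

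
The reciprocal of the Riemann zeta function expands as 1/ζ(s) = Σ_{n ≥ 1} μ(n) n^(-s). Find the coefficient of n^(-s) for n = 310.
μ(310) = -1

Factor n = 310 = 2 · 5 · 31. μ(n) = 0 if any exponent ≥ 2 (not squarefree); otherwise μ(n) = (−1)^{ω(n)} where ω(n) is the number of distinct prime factors. Applying: μ(310) = -1.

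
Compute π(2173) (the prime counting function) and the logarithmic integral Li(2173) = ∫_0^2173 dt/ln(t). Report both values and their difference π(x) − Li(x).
π(2173) = 326;  Li(2173) ≈ 337.44;  π(x) − Li(x) ≈ -11.44.

Direct count of primes ≤ 2173 gives π(2173) = 326. Numerical evaluation of the logarithmic integral gives Li(2173) ≈ 337.44. The difference π(x) − Li(x) ≈ -11.44 is typically negative for small/moderate x (Li(x) overestimates), though Littlewood's theorem shows this sign changes infinitely often.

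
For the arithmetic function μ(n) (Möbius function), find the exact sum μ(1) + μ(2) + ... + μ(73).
Σ_{n ≤ 73} μ(n) = -4

Compute μ(n) for each 1 ≤ n ≤ 73: μ(1) = 1, μ(2) = -1, μ(3) = -1, μ(4) = 0, μ(5) = -1, μ(6) = 1, μ(7) = -1, μ(8) = 0, μ(9) = 0, μ(10) = 1, μ(11) = -1, μ(12) = 0, μ(13) = -1, μ(14) = 1, μ(15) = 1, μ(16) = 0, μ(17) = -1, μ(18) = 0, μ(19) = -1, μ(20) = 0, μ(21) = 1, μ(22) = 1, μ(23) = -1, μ(24) = 0, μ(25) = 0, μ(26) = 1, μ(27) = 0, μ(28) = 0, μ(29) = -1, μ(30) = -1, μ(31) = -1, μ(32) = 0, μ(33) = 1, μ(34) = 1, μ(35) = 1, μ(36) = 0, μ(37) = -1, μ(38) = 1, μ(39) = 1, μ(40) = 0, μ(41) = -1, μ(42) = -1, μ(43) = -1, μ(44) = 0, μ(45) = 0, μ(46) = 1, μ(47) = -1, μ(48) = 0, μ(49) = 0, μ(50) = 0, μ(51) = 1, μ(52) = 0, μ(53) = -1, μ(54) = 0, μ(55) = 1, μ(56) = 0, μ(57) = 1, μ(58) = 1, μ(59) = -1, μ(60) = 0, μ(61) = -1, μ(62) = 1, μ(63) = 0, μ(64) = 0, μ(65) = 1, μ(66) = -1, μ(67) = -1, μ(68) = 0, μ(69) = 1, μ(70) = -1, μ(71) = -1, μ(72) = 0, μ(73) = -1. Summing all 73 values: -4. (Mertens function M(x) = Σ_{n ≤ x} μ(n); on average M(x) should be small (PNT ⟺ M(x) = o(x)).)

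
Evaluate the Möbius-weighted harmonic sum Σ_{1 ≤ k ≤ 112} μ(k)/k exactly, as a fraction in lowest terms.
Σ μ(k)/k = -678316192822146162262092815134314936522301/39962142402550705168325165981723972810713890

Values of μ(k) for 1 ≤ k ≤ 112: μ(1) = 1, μ(2) = -1, μ(3) = -1, μ(5) = -1, μ(6) = 1, μ(7) = -1, μ(10) = 1, μ(11) = -1, μ(13) = -1, μ(14) = 1, μ(15) = 1, μ(17) = -1, μ(19) = -1, μ(21) = 1, μ(22) = 1, μ(23) = -1, μ(26) = 1, μ(29) = -1, μ(30) = -1, μ(31) = -1, μ(33) = 1, μ(34) = 1, μ(35) = 1, μ(37) = -1, μ(38) = 1, μ(39) = 1, μ(41) = -1, μ(42) = -1, μ(43) = -1, μ(46) = 1, μ(47) = -1, μ(51) = 1, μ(53) = -1, μ(55) = 1, μ(57) = 1, μ(58) = 1, μ(59) = -1, μ(61) = -1, μ(62) = 1, μ(65) = 1, μ(66) = -1, μ(67) = -1, μ(69) = 1, μ(70) = -1, μ(71) = -1, μ(73) = -1, μ(74) = 1, μ(77) = 1, μ(78) = -1, μ(79) = -1, μ(82) = 1, μ(83) = -1, μ(85) = 1, μ(86) = 1, μ(87) = 1, μ(89) = -1, μ(91) = 1, μ(93) = 1, μ(94) = 1, μ(95) = 1, μ(97) = -1, μ(101) = -1, μ(102) = -1, μ(103) = -1, μ(105) = -1, μ(106) = 1, μ(107) = -1, μ(109) = -1, μ(110) = -1, μ(111) = 1, with μ = 0 on non-squarefree integers. Summing μ(k)/k for k where μ(k) ≠ 0 gives -678316192822146162262092815134314936522301/39962142402550705168325165981723972810713890 ≈ -0.0170. (PNT ⟺ this sum → 0 as n → ∞.)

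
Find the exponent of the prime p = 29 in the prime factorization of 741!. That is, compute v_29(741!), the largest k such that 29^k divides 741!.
v_29(741!) = 25

Legendre's formula: v_p(n!) = Σ_{k ≥ 1} ⌊n / p^k⌋. For p = 29, n = 741, the terms are:
  ⌊741/29^1⌋ = ⌊741/29⌋ = 25
(the next term ⌊741/29^2⌋ = 0, terminating the sum). Summing: v_29(741!) = 25 = 25.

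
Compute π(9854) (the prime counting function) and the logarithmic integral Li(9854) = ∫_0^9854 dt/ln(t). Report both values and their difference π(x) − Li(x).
π(9854) = 1215;  Li(9854) ≈ 1230.27;  π(x) − Li(x) ≈ -15.27.

Direct count of primes ≤ 9854 gives π(9854) = 1215. Numerical evaluation of the logarithmic integral gives Li(9854) ≈ 1230.27. The difference π(x) − Li(x) ≈ -15.27 is typically negative for small/moderate x (Li(x) overestimates), though Littlewood's theorem shows this sign changes infinitely often.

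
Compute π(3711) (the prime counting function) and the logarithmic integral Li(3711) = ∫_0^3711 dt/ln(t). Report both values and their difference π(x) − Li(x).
π(3711) = 518;  Li(3711) ≈ 530.36;  π(x) − Li(x) ≈ -12.36.

Direct count of primes ≤ 3711 gives π(3711) = 518. Numerical evaluation of the logarithmic integral gives Li(3711) ≈ 530.36. The difference π(x) − Li(x) ≈ -12.36 is typically negative for small/moderate x (Li(x) overestimates), though Littlewood's theorem shows this sign changes infinitely often.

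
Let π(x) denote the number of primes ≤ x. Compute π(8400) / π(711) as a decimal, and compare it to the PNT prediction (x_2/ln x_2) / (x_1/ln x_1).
π(8400)/π(711) = 1051/127 ≈ 8.2756;  PNT prediction ≈ 8.5858.

π(711) = 127 and π(8400) = 1051, so π(8400)/π(711) ≈ 8.2756. The PNT-predicted ratio is (8400/ln(8400)) / (711/ln(711)) ≈ 8.5858. The two agree to within a few percent, as expected.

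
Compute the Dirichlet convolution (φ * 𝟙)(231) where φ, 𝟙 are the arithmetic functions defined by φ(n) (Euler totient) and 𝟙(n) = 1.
(φ * 𝟙)(231) = 231

Divisors of 231: [1, 3, 7, 11, 21, 33, 77, 231]. For each d | 231:
  d = 1: φ(1) · 𝟙(231/1) = 1 · 1 = 1
  d = 3: φ(3) · 𝟙(231/3) = 2 · 1 = 2
  d = 7: φ(7) · 𝟙(231/7) = 6 · 1 = 6
  d = 11: φ(11) · 𝟙(231/11) = 10 · 1 = 10
  d = 21: φ(21) · 𝟙(231/21) = 12 · 1 = 12
  d = 33: φ(33) · 𝟙(231/33) = 20 · 1 = 20
  d = 77: φ(77) · 𝟙(231/77) = 60 · 1 = 60
  d = 231: φ(231) · 𝟙(231/231) = 120 · 1 = 120
Summing: (φ * 𝟙)(231) = 1 + 2 + 6 + 10 + 12 + 20 + 60 + 120 = 231.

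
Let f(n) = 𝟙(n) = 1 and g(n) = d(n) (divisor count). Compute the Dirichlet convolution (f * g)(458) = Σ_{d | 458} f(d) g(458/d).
(𝟙 * d)(458) = 9

Divisors of 458: [1, 2, 229, 458]. For each d | 458:
  d = 1: 𝟙(1) · d(458/1) = 1 · 4 = 4
  d = 2: 𝟙(2) · d(458/2) = 1 · 2 = 2
  d = 229: 𝟙(229) · d(458/229) = 1 · 2 = 2
  d = 458: 𝟙(458) · d(458/458) = 1 · 1 = 1
Summing: (𝟙 * d)(458) = 4 + 2 + 2 + 1 = 9.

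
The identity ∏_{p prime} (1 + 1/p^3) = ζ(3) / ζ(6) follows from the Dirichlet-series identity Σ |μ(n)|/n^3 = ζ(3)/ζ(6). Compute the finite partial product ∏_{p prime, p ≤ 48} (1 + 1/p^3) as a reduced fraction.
∏ = 8015182591485824614015950466842624/6783810016842653083409665472454505

The primes p ≤ 48 are [2, 3, 5, 7, 11, 13, 17, 19, 23, 29, 31, 37, 41, 43, 47]. For each, (1 + 1/p^3) = (p^3 + 1)/p^3. Multiplying these fractions over p ∈ [2, 3, 5, 7, 11, 13, 17, 19, 23, 29, 31, 37, 41, 43, 47] gives 8015182591485824614015950466842624/6783810016842653083409665472454505. (In the limit P → ∞ this tends to ζ(3)/ζ(6).)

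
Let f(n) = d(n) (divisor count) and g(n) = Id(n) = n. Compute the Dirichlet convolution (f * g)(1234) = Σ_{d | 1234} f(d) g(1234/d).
(d * Id)(1234) = 2476

Divisors of 1234: [1, 2, 617, 1234]. For each d | 1234:
  d = 1: d(1) · Id(1234/1) = 1 · 1234 = 1234
  d = 2: d(2) · Id(1234/2) = 2 · 617 = 1234
  d = 617: d(617) · Id(1234/617) = 2 · 2 = 4
  d = 1234: d(1234) · Id(1234/1234) = 4 · 1 = 4
Summing: (d * Id)(1234) = 1234 + 1234 + 4 + 4 = 2476.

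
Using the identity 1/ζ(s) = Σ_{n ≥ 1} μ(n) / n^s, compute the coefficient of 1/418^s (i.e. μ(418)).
μ(418) = -1

Factor n = 418 = 2 · 11 · 19. μ(n) = 0 if any exponent ≥ 2 (not squarefree); otherwise μ(n) = (−1)^{ω(n)} where ω(n) is the number of distinct prime factors. Applying: μ(418) = -1.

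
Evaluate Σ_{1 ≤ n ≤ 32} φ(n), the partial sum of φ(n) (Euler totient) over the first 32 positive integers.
Σ_{n ≤ 32} φ(n) = 324

Compute φ(n) for each 1 ≤ n ≤ 32: φ(1) = 1, φ(2) = 1, φ(3) = 2, φ(4) = 2, φ(5) = 4, φ(6) = 2, φ(7) = 6, φ(8) = 4, φ(9) = 6, φ(10) = 4, φ(11) = 10, φ(12) = 4, φ(13) = 12, φ(14) = 6, φ(15) = 8, φ(16) = 8, φ(17) = 16, φ(18) = 6, φ(19) = 18, φ(20) = 8, φ(21) = 12, φ(22) = 10, φ(23) = 22, φ(24) = 8, φ(25) = 20, φ(26) = 12, φ(27) = 18, φ(28) = 12, φ(29) = 28, φ(30) = 8, φ(31) = 30, φ(32) = 16. Summing all 32 values: 324. (Average order: Σ_{n ≤ x} φ(n) ~ (3/π²) x². For x = 32, (3/π²)·32² ≈ 311.26.)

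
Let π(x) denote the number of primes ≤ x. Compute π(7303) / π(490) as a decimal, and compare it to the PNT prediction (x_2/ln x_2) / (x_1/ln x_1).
π(7303)/π(490) = 930/93 ≈ 10.0000;  PNT prediction ≈ 10.3779.

π(490) = 93 and π(7303) = 930, so π(7303)/π(490) ≈ 10.0000. The PNT-predicted ratio is (7303/ln(7303)) / (490/ln(490)) ≈ 10.3779. The two agree to within a few percent, as expected.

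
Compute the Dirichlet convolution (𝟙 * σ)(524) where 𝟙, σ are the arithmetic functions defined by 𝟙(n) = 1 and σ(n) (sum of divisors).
(𝟙 * σ)(524) = 1463

Divisors of 524: [1, 2, 4, 131, 262, 524]. For each d | 524:
  d = 1: 𝟙(1) · σ(524/1) = 1 · 924 = 924
  d = 2: 𝟙(2) · σ(524/2) = 1 · 396 = 396
  d = 4: 𝟙(4) · σ(524/4) = 1 · 132 = 132
  d = 131: 𝟙(131) · σ(524/131) = 1 · 7 = 7
  d = 262: 𝟙(262) · σ(524/262) = 1 · 3 = 3
  d = 524: 𝟙(524) · σ(524/524) = 1 · 1 = 1
Summing: (𝟙 * σ)(524) = 924 + 396 + 132 + 7 + 3 + 1 = 1463.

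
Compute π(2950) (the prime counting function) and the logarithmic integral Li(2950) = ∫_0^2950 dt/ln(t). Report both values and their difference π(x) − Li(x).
π(2950) = 424;  Li(2950) ≈ 436.51;  π(x) − Li(x) ≈ -12.51.

Direct count of primes ≤ 2950 gives π(2950) = 424. Numerical evaluation of the logarithmic integral gives Li(2950) ≈ 436.51. The difference π(x) − Li(x) ≈ -12.51 is typically negative for small/moderate x (Li(x) overestimates), though Littlewood's theorem shows this sign changes infinitely often.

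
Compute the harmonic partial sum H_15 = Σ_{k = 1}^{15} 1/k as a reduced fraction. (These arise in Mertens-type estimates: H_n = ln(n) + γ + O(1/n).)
H_15 = 1195757/360360

Direct summation: H_15 = 1 + 1/2 + ... + 1/15. The least common denominator is lcm(1, ..., 15) = 360360; over this denominator the numerator is 360360 + 180180 + 120120 + 90090 + 72072 + 60060 + 51480 + 45045 + 40040 + 36036 + 32760 + 30030 + 27720 + 25740 + 24024 = 1195757, so H_15 = 1195757/360360 (already in lowest terms) ≈ 3.31823. (The PNT-adjacent estimate ln(15) + γ ≈ 3.28527 matches within O(1/n).)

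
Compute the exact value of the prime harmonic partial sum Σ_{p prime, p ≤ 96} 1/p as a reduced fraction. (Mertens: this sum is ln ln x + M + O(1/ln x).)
Σ 1/p = 42605658161771733665696611824842057/23768741896345550770650537601358310

π(96) = 24, so the primes ≤ 96 are [2, 3, 5, 7, 11, 13, 17, 19, 23, 29, 31, 37, 41, 43, 47, 53, 59, 61, 67, 71, 73, 79, 83, 89]. Summing 1/p over these primes: 42605658161771733665696611824842057/23768741896345550770650537601358310 ≈ 1.7925. Mertens estimate ln ln(96) + 0.2615 ≈ 1.7798.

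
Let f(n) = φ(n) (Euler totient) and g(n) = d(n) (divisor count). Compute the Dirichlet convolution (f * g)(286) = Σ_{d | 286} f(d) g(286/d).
(φ * d)(286) = 504

Divisors of 286: [1, 2, 11, 13, 22, 26, 143, 286]. For each d | 286:
  d = 1: φ(1) · d(286/1) = 1 · 8 = 8
  d = 2: φ(2) · d(286/2) = 1 · 4 = 4
  d = 11: φ(11) · d(286/11) = 10 · 4 = 40
  d = 13: φ(13) · d(286/13) = 12 · 4 = 48
  d = 22: φ(22) · d(286/22) = 10 · 2 = 20
  d = 26: φ(26) · d(286/26) = 12 · 2 = 24
  d = 143: φ(143) · d(286/143) = 120 · 2 = 240
  d = 286: φ(286) · d(286/286) = 120 · 1 = 120
Summing: (φ * d)(286) = 8 + 4 + 40 + 48 + 20 + 24 + 240 + 120 = 504.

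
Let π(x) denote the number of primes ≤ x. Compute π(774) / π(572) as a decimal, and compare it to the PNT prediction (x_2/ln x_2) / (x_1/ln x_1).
π(774)/π(572) = 137/105 ≈ 1.3048;  PNT prediction ≈ 1.2916.

π(572) = 105 and π(774) = 137, so π(774)/π(572) ≈ 1.3048. The PNT-predicted ratio is (774/ln(774)) / (572/ln(572)) ≈ 1.2916. The two agree to within a few percent, as expected.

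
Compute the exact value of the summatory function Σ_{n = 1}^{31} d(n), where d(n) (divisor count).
Σ_{n ≤ 31} d(n) = 113

Compute d(n) for each 1 ≤ n ≤ 31: d(1) = 1, d(2) = 2, d(3) = 2, d(4) = 3, d(5) = 2, d(6) = 4, d(7) = 2, d(8) = 4, d(9) = 3, d(10) = 4, d(11) = 2, d(12) = 6, d(13) = 2, d(14) = 4, d(15) = 4, d(16) = 5, d(17) = 2, d(18) = 6, d(19) = 2, d(20) = 6, d(21) = 4, d(22) = 4, d(23) = 2, d(24) = 8, d(25) = 3, d(26) = 4, d(27) = 4, d(28) = 6, d(29) = 2, d(30) = 8, d(31) = 2. Summing all 31 values: 113. (Dirichlet's divisor formula: Σ_{n ≤ x} d(n) = x ln(x) + (2γ − 1) x + O(√x). For x = 31, the asymptotic estimate is ≈ 111.24.)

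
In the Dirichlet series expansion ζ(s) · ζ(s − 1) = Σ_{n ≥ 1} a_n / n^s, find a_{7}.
σ(7) = 8

In the product (Σ m^0/m^s)(Σ k / k^s) = Σ (Σ_{d | n} d) / n^s, the coefficient of 1/n^s is σ(n) = Σ_{d | n} d. For n = 7, divisors are [1, 7]; summing: σ(7) = 8.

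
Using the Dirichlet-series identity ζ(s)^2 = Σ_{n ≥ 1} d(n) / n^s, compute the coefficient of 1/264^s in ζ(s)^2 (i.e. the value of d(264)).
d(264) = 16

ζ(s)^2 = (Σ 1/m^s)(Σ 1/k^s). The coefficient of 1/n^s in the product is the number of ordered pairs (m, k) with mk = n, which equals d(n). For n = 264, divisors are [1, 2, 3, 4, 6, 8, 11, 12, 22, 24, 33, 44, 66, 88, 132, 264], so d(264) = 16.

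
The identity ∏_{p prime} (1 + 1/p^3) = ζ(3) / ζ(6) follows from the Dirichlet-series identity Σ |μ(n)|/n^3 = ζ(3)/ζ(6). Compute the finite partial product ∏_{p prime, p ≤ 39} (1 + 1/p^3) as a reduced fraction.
∏ = 286534261786467003531264/242522905429175749176095

The primes p ≤ 39 are [2, 3, 5, 7, 11, 13, 17, 19, 23, 29, 31, 37]. For each, (1 + 1/p^3) = (p^3 + 1)/p^3. Multiplying these fractions over p ∈ [2, 3, 5, 7, 11, 13, 17, 19, 23, 29, 31, 37] gives 286534261786467003531264/242522905429175749176095. (In the limit P → ∞ this tends to ζ(3)/ζ(6).)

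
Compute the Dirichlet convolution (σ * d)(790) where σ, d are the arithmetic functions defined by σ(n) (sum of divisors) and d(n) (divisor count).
(σ * d)(790) = 3280

Divisors of 790: [1, 2, 5, 10, 79, 158, 395, 790]. For each d | 790:
  d = 1: σ(1) · d(790/1) = 1 · 8 = 8
  d = 2: σ(2) · d(790/2) = 3 · 4 = 12
  d = 5: σ(5) · d(790/5) = 6 · 4 = 24
  d = 10: σ(10) · d(790/10) = 18 · 2 = 36
  d = 79: σ(79) · d(790/79) = 80 · 4 = 320
  d = 158: σ(158) · d(790/158) = 240 · 2 = 480
  d = 395: σ(395) · d(790/395) = 480 · 2 = 960
  d = 790: σ(790) · d(790/790) = 1440 · 1 = 1440
Summing: (σ * d)(790) = 8 + 12 + 24 + 36 + 320 + 480 + 960 + 1440 = 3280.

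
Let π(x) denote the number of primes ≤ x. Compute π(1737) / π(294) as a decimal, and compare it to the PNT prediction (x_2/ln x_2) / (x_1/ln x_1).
π(1737)/π(294) = 270/62 ≈ 4.3548;  PNT prediction ≈ 4.5013.

π(294) = 62 and π(1737) = 270, so π(1737)/π(294) ≈ 4.3548. The PNT-predicted ratio is (1737/ln(1737)) / (294/ln(294)) ≈ 4.5013. The two agree to within a few percent, as expected.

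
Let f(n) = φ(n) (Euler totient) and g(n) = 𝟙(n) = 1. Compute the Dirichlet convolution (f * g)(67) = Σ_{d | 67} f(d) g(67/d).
(φ * 𝟙)(67) = 67

Divisors of 67: [1, 67]. For each d | 67:
  d = 1: φ(1) · 𝟙(67/1) = 1 · 1 = 1
  d = 67: φ(67) · 𝟙(67/67) = 66 · 1 = 66
Summing: (φ * 𝟙)(67) = 1 + 66 = 67.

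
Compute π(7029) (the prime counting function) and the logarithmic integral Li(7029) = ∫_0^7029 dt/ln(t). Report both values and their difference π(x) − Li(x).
π(7029) = 904;  Li(7029) ≈ 917.61;  π(x) − Li(x) ≈ -13.61.

Direct count of primes ≤ 7029 gives π(7029) = 904. Numerical evaluation of the logarithmic integral gives Li(7029) ≈ 917.61. The difference π(x) − Li(x) ≈ -13.61 is typically negative for small/moderate x (Li(x) overestimates), though Littlewood's theorem shows this sign changes infinitely often.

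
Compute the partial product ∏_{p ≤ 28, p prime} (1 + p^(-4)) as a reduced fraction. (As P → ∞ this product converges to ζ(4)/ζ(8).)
∏ = 577447917650941187656457324944/535704058713408612067696280625

The primes p ≤ 28 are [2, 3, 5, 7, 11, 13, 17, 19, 23]. For each, (1 + 1/p^4) = (p^4 + 1)/p^4. Multiplying these fractions over p ∈ [2, 3, 5, 7, 11, 13, 17, 19, 23] gives 577447917650941187656457324944/535704058713408612067696280625. (In the limit P → ∞ this tends to ζ(4)/ζ(8).)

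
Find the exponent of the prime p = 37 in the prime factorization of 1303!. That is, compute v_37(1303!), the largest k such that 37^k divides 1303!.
v_37(1303!) = 35

Legendre's formula: v_p(n!) = Σ_{k ≥ 1} ⌊n / p^k⌋. For p = 37, n = 1303, the terms are:
  ⌊1303/37^1⌋ = ⌊1303/37⌋ = 35
(the next term ⌊1303/37^2⌋ = 0, terminating the sum). Summing: v_37(1303!) = 35 = 35.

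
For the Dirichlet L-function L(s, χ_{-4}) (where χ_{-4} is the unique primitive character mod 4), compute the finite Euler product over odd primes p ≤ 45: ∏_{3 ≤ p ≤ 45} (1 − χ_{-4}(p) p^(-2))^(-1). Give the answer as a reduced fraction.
∏ = 11477831542914938630143/12524769798782976000000

The odd primes p ≤ 45 are [3, 5, 7, 11, 13, 17, 19, 23, 29, 31, 37, 41, 43]. For each, χ(p) = 1 if p ≡ 1 mod 4, χ(p) = −1 if p ≡ 3 mod 4. Taking (1 − χ(p)/p^2)^(-1) = p^2/(p^2 − χ(p)): (1 − (-1)/3^2)^(-1) · (1 − (1)/5^2)^(-1) · (1 − (-1)/7^2)^(-1) · (1 − (-1)/11^2)^(-1) · (1 − (1)/13^2)^(-1) · (1 − (1)/17^2)^(-1) · (1 − (-1)/19^2)^(-1) · (1 − (-1)/23^2)^(-1) · (1 − (1)/29^2)^(-1) · (1 − (-1)/31^2)^(-1) · (1 − (1)/37^2)^(-1) · (1 − (1)/41^2)^(-1) · (1 − (-1)/43^2)^(-1) = 11477831542914938630143/12524769798782976000000.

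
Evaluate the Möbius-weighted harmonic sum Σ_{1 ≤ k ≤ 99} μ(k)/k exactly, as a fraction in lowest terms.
Σ μ(k)/k = 11962644395524974654034383169459538/384261327324253070792183691221959345

Values of μ(k) for 1 ≤ k ≤ 99: μ(1) = 1, μ(2) = -1, μ(3) = -1, μ(5) = -1, μ(6) = 1, μ(7) = -1, μ(10) = 1, μ(11) = -1, μ(13) = -1, μ(14) = 1, μ(15) = 1, μ(17) = -1, μ(19) = -1, μ(21) = 1, μ(22) = 1, μ(23) = -1, μ(26) = 1, μ(29) = -1, μ(30) = -1, μ(31) = -1, μ(33) = 1, μ(34) = 1, μ(35) = 1, μ(37) = -1, μ(38) = 1, μ(39) = 1, μ(41) = -1, μ(42) = -1, μ(43) = -1, μ(46) = 1, μ(47) = -1, μ(51) = 1, μ(53) = -1, μ(55) = 1, μ(57) = 1, μ(58) = 1, μ(59) = -1, μ(61) = -1, μ(62) = 1, μ(65) = 1, μ(66) = -1, μ(67) = -1, μ(69) = 1, μ(70) = -1, μ(71) = -1, μ(73) = -1, μ(74) = 1, μ(77) = 1, μ(78) = -1, μ(79) = -1, μ(82) = 1, μ(83) = -1, μ(85) = 1, μ(86) = 1, μ(87) = 1, μ(89) = -1, μ(91) = 1, μ(93) = 1, μ(94) = 1, μ(95) = 1, μ(97) = -1, with μ = 0 on non-squarefree integers. Summing μ(k)/k for k where μ(k) ≠ 0 gives 11962644395524974654034383169459538/384261327324253070792183691221959345 ≈ 0.0311. (PNT ⟺ this sum → 0 as n → ∞.)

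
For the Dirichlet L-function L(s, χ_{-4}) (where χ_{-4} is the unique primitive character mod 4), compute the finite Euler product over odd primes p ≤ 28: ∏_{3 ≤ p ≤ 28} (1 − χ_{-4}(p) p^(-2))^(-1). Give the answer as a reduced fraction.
∏ = 7900068038863/8628726988800

The odd primes p ≤ 28 are [3, 5, 7, 11, 13, 17, 19, 23]. For each, χ(p) = 1 if p ≡ 1 mod 4, χ(p) = −1 if p ≡ 3 mod 4. Taking (1 − χ(p)/p^2)^(-1) = p^2/(p^2 − χ(p)): (1 − (-1)/3^2)^(-1) · (1 − (1)/5^2)^(-1) · (1 − (-1)/7^2)^(-1) · (1 − (-1)/11^2)^(-1) · (1 − (1)/13^2)^(-1) · (1 − (1)/17^2)^(-1) · (1 − (-1)/19^2)^(-1) · (1 − (-1)/23^2)^(-1) = 7900068038863/8628726988800.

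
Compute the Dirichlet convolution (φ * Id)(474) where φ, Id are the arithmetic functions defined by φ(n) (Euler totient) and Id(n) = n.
(φ * Id)(474) = 2355

Divisors of 474: [1, 2, 3, 6, 79, 158, 237, 474]. For each d | 474:
  d = 1: φ(1) · Id(474/1) = 1 · 474 = 474
  d = 2: φ(2) · Id(474/2) = 1 · 237 = 237
  d = 3: φ(3) · Id(474/3) = 2 · 158 = 316
  d = 6: φ(6) · Id(474/6) = 2 · 79 = 158
  d = 79: φ(79) · Id(474/79) = 78 · 6 = 468
  d = 158: φ(158) · Id(474/158) = 78 · 3 = 234
  d = 237: φ(237) · Id(474/237) = 156 · 2 = 312
  d = 474: φ(474) · Id(474/474) = 156 · 1 = 156
Summing: (φ * Id)(474) = 474 + 237 + 316 + 158 + 468 + 234 + 312 + 156 = 2355.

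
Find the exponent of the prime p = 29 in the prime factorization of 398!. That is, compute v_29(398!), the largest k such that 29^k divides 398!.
v_29(398!) = 13

Legendre's formula: v_p(n!) = Σ_{k ≥ 1} ⌊n / p^k⌋. For p = 29, n = 398, the terms are:
  ⌊398/29^1⌋ = ⌊398/29⌋ = 13
(the next term ⌊398/29^2⌋ = 0, terminating the sum). Summing: v_29(398!) = 13 = 13.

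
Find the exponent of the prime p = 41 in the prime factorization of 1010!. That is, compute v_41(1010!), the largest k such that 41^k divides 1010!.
v_41(1010!) = 24

Legendre's formula: v_p(n!) = Σ_{k ≥ 1} ⌊n / p^k⌋. For p = 41, n = 1010, the terms are:
  ⌊1010/41^1⌋ = ⌊1010/41⌋ = 24
(the next term ⌊1010/41^2⌋ = 0, terminating the sum). Summing: v_41(1010!) = 24 = 24.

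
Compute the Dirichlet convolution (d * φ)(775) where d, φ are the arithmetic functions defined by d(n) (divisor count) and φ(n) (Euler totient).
(d * φ)(775) = 992

Divisors of 775: [1, 5, 25, 31, 155, 775]. For each d | 775:
  d = 1: d(1) · φ(775/1) = 1 · 600 = 600
  d = 5: d(5) · φ(775/5) = 2 · 120 = 240
  d = 25: d(25) · φ(775/25) = 3 · 30 = 90
  d = 31: d(31) · φ(775/31) = 2 · 20 = 40
  d = 155: d(155) · φ(775/155) = 4 · 4 = 16
  d = 775: d(775) · φ(775/775) = 6 · 1 = 6
Summing: (d * φ)(775) = 600 + 240 + 90 + 40 + 16 + 6 = 992.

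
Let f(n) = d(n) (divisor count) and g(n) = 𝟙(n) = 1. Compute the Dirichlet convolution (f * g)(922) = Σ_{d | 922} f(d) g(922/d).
(d * 𝟙)(922) = 9

Divisors of 922: [1, 2, 461, 922]. For each d | 922:
  d = 1: d(1) · 𝟙(922/1) = 1 · 1 = 1
  d = 2: d(2) · 𝟙(922/2) = 2 · 1 = 2
  d = 461: d(461) · 𝟙(922/461) = 2 · 1 = 2
  d = 922: d(922) · 𝟙(922/922) = 4 · 1 = 4
Summing: (d * 𝟙)(922) = 1 + 2 + 2 + 4 = 9.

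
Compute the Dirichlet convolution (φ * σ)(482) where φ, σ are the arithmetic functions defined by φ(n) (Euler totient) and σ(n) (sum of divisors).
(φ * σ)(482) = 1928

Divisors of 482: [1, 2, 241, 482]. For each d | 482:
  d = 1: φ(1) · σ(482/1) = 1 · 726 = 726
  d = 2: φ(2) · σ(482/2) = 1 · 242 = 242
  d = 241: φ(241) · σ(482/241) = 240 · 3 = 720
  d = 482: φ(482) · σ(482/482) = 240 · 1 = 240
Summing: (φ * σ)(482) = 726 + 242 + 720 + 240 = 1928.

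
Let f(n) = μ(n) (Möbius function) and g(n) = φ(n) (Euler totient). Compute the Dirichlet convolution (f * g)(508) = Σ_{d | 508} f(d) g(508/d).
(μ * φ)(508) = 125

Divisors of 508: [1, 2, 4, 127, 254, 508]. For each d | 508:
  d = 1: μ(1) · φ(508/1) = 1 · 252 = 252
  d = 2: μ(2) · φ(508/2) = -1 · 126 = -126
  d = 4: μ(4) · φ(508/4) = 0 · 126 = 0
  d = 127: μ(127) · φ(508/127) = -1 · 2 = -2
  d = 254: μ(254) · φ(508/254) = 1 · 1 = 1
  d = 508: μ(508) · φ(508/508) = 0 · 1 = 0
Summing: (μ * φ)(508) = 252 + -126 + 0 + -2 + 1 + 0 = 125.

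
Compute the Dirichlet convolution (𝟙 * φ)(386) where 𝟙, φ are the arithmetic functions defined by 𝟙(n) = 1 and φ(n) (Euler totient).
(𝟙 * φ)(386) = 386

Divisors of 386: [1, 2, 193, 386]. For each d | 386:
  d = 1: 𝟙(1) · φ(386/1) = 1 · 192 = 192
  d = 2: 𝟙(2) · φ(386/2) = 1 · 192 = 192
  d = 193: 𝟙(193) · φ(386/193) = 1 · 1 = 1
  d = 386: 𝟙(386) · φ(386/386) = 1 · 1 = 1
Summing: (𝟙 * φ)(386) = 192 + 192 + 1 + 1 = 386.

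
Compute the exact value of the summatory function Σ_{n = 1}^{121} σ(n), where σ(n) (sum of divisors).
Σ_{n ≤ 121} σ(n) = 12106

Compute σ(n) for each 1 ≤ n ≤ 121: σ(1) = 1, σ(2) = 3, σ(3) = 4, σ(4) = 7, σ(5) = 6, σ(6) = 12, σ(7) = 8, σ(8) = 15, σ(9) = 13, σ(10) = 18, σ(11) = 12, σ(12) = 28, σ(13) = 14, σ(14) = 24, σ(15) = 24, σ(16) = 31, σ(17) = 18, σ(18) = 39, σ(19) = 20, σ(20) = 42, σ(21) = 32, σ(22) = 36, σ(23) = 24, σ(24) = 60, σ(25) = 31, σ(26) = 42, σ(27) = 40, σ(28) = 56, σ(29) = 30, σ(30) = 72, σ(31) = 32, σ(32) = 63, σ(33) = 48, σ(34) = 54, σ(35) = 48, σ(36) = 91, σ(37) = 38, σ(38) = 60, σ(39) = 56, σ(40) = 90, σ(41) = 42, σ(42) = 96, σ(43) = 44, σ(44) = 84, σ(45) = 78, σ(46) = 72, σ(47) = 48, σ(48) = 124, σ(49) = 57, σ(50) = 93, σ(51) = 72, σ(52) = 98, σ(53) = 54, σ(54) = 120, σ(55) = 72, σ(56) = 120, σ(57) = 80, σ(58) = 90, σ(59) = 60, σ(60) = 168, σ(61) = 62, σ(62) = 96, σ(63) = 104, σ(64) = 127, σ(65) = 84, σ(66) = 144, σ(67) = 68, σ(68) = 126, σ(69) = 96, σ(70) = 144, σ(71) = 72, σ(72) = 195, σ(73) = 74, σ(74) = 114, σ(75) = 124, σ(76) = 140, σ(77) = 96, σ(78) = 168, σ(79) = 80, σ(80) = 186, σ(81) = 121, σ(82) = 126, σ(83) = 84, σ(84) = 224, σ(85) = 108, σ(86) = 132, σ(87) = 120, σ(88) = 180, σ(89) = 90, σ(90) = 234, σ(91) = 112, σ(92) = 168, σ(93) = 128, σ(94) = 144, σ(95) = 120, σ(96) = 252, σ(97) = 98, σ(98) = 171, σ(99) = 156, σ(100) = 217, σ(101) = 102, σ(102) = 216, σ(103) = 104, σ(104) = 210, σ(105) = 192, σ(106) = 162, σ(107) = 108, σ(108) = 280, σ(109) = 110, σ(110) = 216, σ(111) = 152, σ(112) = 248, σ(113) = 114, σ(114) = 240, σ(115) = 144, σ(116) = 210, σ(117) = 182, σ(118) = 180, σ(119) = 144, σ(120) = 360, σ(121) = 133. Summing all 121 values: 12106. (Average order: Σ_{n ≤ x} σ(n) ~ (π²/12) x². For x = 121, (π²/12)·121² ≈ 12041.74.)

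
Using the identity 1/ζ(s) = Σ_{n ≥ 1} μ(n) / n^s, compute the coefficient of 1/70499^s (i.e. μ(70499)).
μ(70499) = 1

Factor n = 70499 = 11 · 13 · 17 · 29. μ(n) = 0 if any exponent ≥ 2 (not squarefree); otherwise μ(n) = (−1)^{ω(n)} where ω(n) is the number of distinct prime factors. Applying: μ(70499) = 1.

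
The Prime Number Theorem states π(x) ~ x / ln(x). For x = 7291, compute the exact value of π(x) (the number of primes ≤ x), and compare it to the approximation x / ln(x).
π(7291) = 929;  x/ln(x) ≈ 819.73;  relative error ≈ 11.76%.

Directly count primes up to 7291: π(7291) = 929. The PNT approximation gives 7291/ln(7291) ≈ 7291/8.89440 ≈ 819.73. Relative error (π(x) − x/ln(x)) / π(x) ≈ 11.76%; the approximation is known to undercount slightly (Li(x) is a better estimate).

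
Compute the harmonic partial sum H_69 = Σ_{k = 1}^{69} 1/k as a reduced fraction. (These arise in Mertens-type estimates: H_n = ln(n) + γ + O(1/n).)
H_69 = 42409610330030873613929048033/8801320137209899102584580800

Direct summation: H_69 = 1 + 1/2 + ... + 1/69. The least common denominator is lcm(1, ..., 69) = 79211881234889091923261227200; over this denominator the numerator is 79211881234889091923261227200 + 39605940617444545961630613600 + 26403960411629697307753742400 + 19802970308722272980815306800 + 15842376246977818384652245440 + 13201980205814848653876871200 + 11315983033555584560465889600 + 9901485154361136490407653400 + 8801320137209899102584580800 + 7921188123488909192326122720 + 7201080112262644720296475200 + 6600990102907424326938435600 + 6093221633453007071020094400 + 5657991516777792280232944800 + 5280792082325939461550748480 + 4950742577180568245203826700 + 4659522425581711289603601600 + 4400660068604949551292290400 + 4169046380783636417013748800 + 3960594061744454596163061360 + 3771994344518528186821963200 + 3600540056131322360148237600 + 3443994836299525735793966400 + 3300495051453712163469217800 + 3168475249395563676930449088 + 3046610816726503535510047200 + 2933773379069966367528193600 + 2828995758388896140116472400 + 2731444180513416962871076800 + 2640396041162969730775374240 + 2555221975319002965266491200 + 2475371288590284122601913350 + 2400360037420881573432158400 + 2329761212790855644801800800 + 2263196606711116912093177920 + 2200330034302474775646145200 + 2140861654997002484412465600 + 2084523190391818208506874400 + 2031073877817669023673364800 + 1980297030872227298081530680 + 1931997103289977851786859200 + 1885997172259264093410981600 + 1842136772904397486587470400 + 1800270028065661180074118800 + 1760264027441979820516916160 + 1721997418149762867896983200 + 1685359175210406211133217600 + 1650247525726856081734608900 + 1616569004793654937209412800 + 1584237624697781838465224544 + 1553174141860570429867867200 + 1523305408363251767755023600 + 1494563796884699847608702400 + 1466886689534983183764096800 + 1440216022452528944059295040 + 1414497879194448070058236200 + 1389682126927878805671249600 + 1365722090256708481435538400 + 1342574258218459185140020800 + 1320198020581484865387687120 + 1298555430080149047922315200 + 1277610987659501482633245600 + 1257331448172842728940654400 + 1237685644295142061300956675 + 1218644326690601414204018880 + 1200180018710440786716079200 + 1182266884102822267511361600 + 1164880606395427822400900400 + 1147998278766508578597988800 = 381686492970277862525361432297, so H_69 = 381686492970277862525361432297/79211881234889091923261227200; reducing by gcd(381686492970277862525361432297, 79211881234889091923261227200) = 9 gives 42409610330030873613929048033/8801320137209899102584580800 ≈ 4.81855. (The PNT-adjacent estimate ln(69) + γ ≈ 4.81132 matches within O(1/n).)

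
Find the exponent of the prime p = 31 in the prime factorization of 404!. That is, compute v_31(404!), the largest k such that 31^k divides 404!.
v_31(404!) = 13

Legendre's formula: v_p(n!) = Σ_{k ≥ 1} ⌊n / p^k⌋. For p = 31, n = 404, the terms are:
  ⌊404/31^1⌋ = ⌊404/31⌋ = 13
(the next term ⌊404/31^2⌋ = 0, terminating the sum). Summing: v_31(404!) = 13 = 13.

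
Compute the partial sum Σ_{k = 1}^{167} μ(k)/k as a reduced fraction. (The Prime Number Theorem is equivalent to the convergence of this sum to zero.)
Σ μ(k)/k = 3320595668723936105212130194759121950701456962705503856339925674/481473710367991963528473107950567214598209565303106537707981745635

Values of μ(k) for 1 ≤ k ≤ 167: μ(1) = 1, μ(2) = -1, μ(3) = -1, μ(5) = -1, μ(6) = 1, μ(7) = -1, μ(10) = 1, μ(11) = -1, μ(13) = -1, μ(14) = 1, μ(15) = 1, μ(17) = -1, μ(19) = -1, μ(21) = 1, μ(22) = 1, μ(23) = -1, μ(26) = 1, μ(29) = -1, μ(30) = -1, μ(31) = -1, μ(33) = 1, μ(34) = 1, μ(35) = 1, μ(37) = -1, μ(38) = 1, μ(39) = 1, μ(41) = -1, μ(42) = -1, μ(43) = -1, μ(46) = 1, μ(47) = -1, μ(51) = 1, μ(53) = -1, μ(55) = 1, μ(57) = 1, μ(58) = 1, μ(59) = -1, μ(61) = -1, μ(62) = 1, μ(65) = 1, μ(66) = -1, μ(67) = -1, μ(69) = 1, μ(70) = -1, μ(71) = -1, μ(73) = -1, μ(74) = 1, μ(77) = 1, μ(78) = -1, μ(79) = -1, μ(82) = 1, μ(83) = -1, μ(85) = 1, μ(86) = 1, μ(87) = 1, μ(89) = -1, μ(91) = 1, μ(93) = 1, μ(94) = 1, μ(95) = 1, μ(97) = -1, μ(101) = -1, μ(102) = -1, μ(103) = -1, μ(105) = -1, μ(106) = 1, μ(107) = -1, μ(109) = -1, μ(110) = -1, μ(111) = 1, μ(113) = -1, μ(114) = -1, μ(115) = 1, μ(118) = 1, μ(119) = 1, μ(122) = 1, μ(123) = 1, μ(127) = -1, μ(129) = 1, μ(130) = -1, μ(131) = -1, μ(133) = 1, μ(134) = 1, μ(137) = -1, μ(138) = -1, μ(139) = -1, μ(141) = 1, μ(142) = 1, μ(143) = 1, μ(145) = 1, μ(146) = 1, μ(149) = -1, μ(151) = -1, μ(154) = -1, μ(155) = 1, μ(157) = -1, μ(158) = 1, μ(159) = 1, μ(161) = 1, μ(163) = -1, μ(165) = -1, μ(166) = 1, μ(167) = -1, with μ = 0 on non-squarefree integers. Summing μ(k)/k for k where μ(k) ≠ 0 gives 3320595668723936105212130194759121950701456962705503856339925674/481473710367991963528473107950567214598209565303106537707981745635 ≈ 0.0069. (PNT ⟺ this sum → 0 as n → ∞.)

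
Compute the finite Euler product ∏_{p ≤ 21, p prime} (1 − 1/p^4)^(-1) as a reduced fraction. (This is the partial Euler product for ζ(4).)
∏ = 7064087752265346803/6526834216796160000

The primes p ≤ 21 are [2, 3, 5, 7, 11, 13, 17, 19]. For each prime, (1 − 1/p^4)^(-1) = p^4 / (p^4 − 1). The product is (1 − 1/2^4)^(-1), (1 − 1/3^4)^(-1), (1 − 1/5^4)^(-1), (1 − 1/7^4)^(-1), (1 − 1/11^4)^(-1), (1 − 1/13^4)^(-1), (1 − 1/17^4)^(-1), (1 − 1/19^4)^(-1) = ∏ p^4 / (p^4 − 1) = 7064087752265346803/6526834216796160000.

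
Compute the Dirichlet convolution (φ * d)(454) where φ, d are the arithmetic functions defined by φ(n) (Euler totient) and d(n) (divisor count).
(φ * d)(454) = 684

Divisors of 454: [1, 2, 227, 454]. For each d | 454:
  d = 1: φ(1) · d(454/1) = 1 · 4 = 4
  d = 2: φ(2) · d(454/2) = 1 · 2 = 2
  d = 227: φ(227) · d(454/227) = 226 · 2 = 452
  d = 454: φ(454) · d(454/454) = 226 · 1 = 226
Summing: (φ * d)(454) = 4 + 2 + 452 + 226 = 684.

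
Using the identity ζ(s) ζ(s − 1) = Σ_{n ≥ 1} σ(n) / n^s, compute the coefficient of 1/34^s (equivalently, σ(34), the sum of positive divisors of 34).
σ(34) = 54

In the product (Σ m^0/m^s)(Σ k / k^s) = Σ (Σ_{d | n} d) / n^s, the coefficient of 1/n^s is σ(n) = Σ_{d | n} d. For n = 34, divisors are [1, 2, 17, 34]; summing: σ(34) = 54.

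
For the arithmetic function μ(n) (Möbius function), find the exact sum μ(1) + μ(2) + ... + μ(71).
Σ_{n ≤ 71} μ(n) = -3

Compute μ(n) for each 1 ≤ n ≤ 71: μ(1) = 1, μ(2) = -1, μ(3) = -1, μ(4) = 0, μ(5) = -1, μ(6) = 1, μ(7) = -1, μ(8) = 0, μ(9) = 0, μ(10) = 1, μ(11) = -1, μ(12) = 0, μ(13) = -1, μ(14) = 1, μ(15) = 1, μ(16) = 0, μ(17) = -1, μ(18) = 0, μ(19) = -1, μ(20) = 0, μ(21) = 1, μ(22) = 1, μ(23) = -1, μ(24) = 0, μ(25) = 0, μ(26) = 1, μ(27) = 0, μ(28) = 0, μ(29) = -1, μ(30) = -1, μ(31) = -1, μ(32) = 0, μ(33) = 1, μ(34) = 1, μ(35) = 1, μ(36) = 0, μ(37) = -1, μ(38) = 1, μ(39) = 1, μ(40) = 0, μ(41) = -1, μ(42) = -1, μ(43) = -1, μ(44) = 0, μ(45) = 0, μ(46) = 1, μ(47) = -1, μ(48) = 0, μ(49) = 0, μ(50) = 0, μ(51) = 1, μ(52) = 0, μ(53) = -1, μ(54) = 0, μ(55) = 1, μ(56) = 0, μ(57) = 1, μ(58) = 1, μ(59) = -1, μ(60) = 0, μ(61) = -1, μ(62) = 1, μ(63) = 0, μ(64) = 0, μ(65) = 1, μ(66) = -1, μ(67) = -1, μ(68) = 0, μ(69) = 1, μ(70) = -1, μ(71) = -1. Summing all 71 values: -3. (Mertens function M(x) = Σ_{n ≤ x} μ(n); on average M(x) should be small (PNT ⟺ M(x) = o(x)).)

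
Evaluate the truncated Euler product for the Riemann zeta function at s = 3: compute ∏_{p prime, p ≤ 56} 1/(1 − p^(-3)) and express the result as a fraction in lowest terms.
∏ = 16238292364256237331040396846411171054751/13509219810297755163480275884866445246464

The primes p ≤ 56 are [2, 3, 5, 7, 11, 13, 17, 19, 23, 29, 31, 37, 41, 43, 47, 53]. For each prime, (1 − 1/p^3)^(-1) = p^3 / (p^3 − 1). The product is (1 − 1/2^3)^(-1), (1 − 1/3^3)^(-1), (1 − 1/5^3)^(-1), (1 − 1/7^3)^(-1), (1 − 1/11^3)^(-1), (1 − 1/13^3)^(-1), (1 − 1/17^3)^(-1), (1 − 1/19^3)^(-1), (1 − 1/23^3)^(-1), (1 − 1/29^3)^(-1), (1 − 1/31^3)^(-1), (1 − 1/37^3)^(-1), (1 − 1/41^3)^(-1), (1 − 1/43^3)^(-1), (1 − 1/47^3)^(-1), (1 − 1/53^3)^(-1) = ∏ p^3 / (p^3 − 1) = 16238292364256237331040396846411171054751/13509219810297755163480275884866445246464.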